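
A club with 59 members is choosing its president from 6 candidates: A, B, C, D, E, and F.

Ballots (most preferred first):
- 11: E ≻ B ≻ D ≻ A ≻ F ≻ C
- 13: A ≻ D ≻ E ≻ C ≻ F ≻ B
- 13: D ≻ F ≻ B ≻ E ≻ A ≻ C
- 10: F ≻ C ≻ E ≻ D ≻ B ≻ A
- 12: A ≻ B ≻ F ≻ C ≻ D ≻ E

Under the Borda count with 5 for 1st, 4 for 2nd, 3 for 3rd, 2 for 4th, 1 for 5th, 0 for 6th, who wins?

D

A: 11×2 + 13×5 + 13×1 + 10×0 + 12×5 = 160
B: 11×4 + 13×0 + 13×3 + 10×1 + 12×4 = 141
C: 11×0 + 13×2 + 13×0 + 10×4 + 12×2 = 90
D: 11×3 + 13×4 + 13×5 + 10×2 + 12×1 = 182
E: 11×5 + 13×3 + 13×2 + 10×3 + 12×0 = 150
F: 11×1 + 13×1 + 13×4 + 10×5 + 12×3 = 162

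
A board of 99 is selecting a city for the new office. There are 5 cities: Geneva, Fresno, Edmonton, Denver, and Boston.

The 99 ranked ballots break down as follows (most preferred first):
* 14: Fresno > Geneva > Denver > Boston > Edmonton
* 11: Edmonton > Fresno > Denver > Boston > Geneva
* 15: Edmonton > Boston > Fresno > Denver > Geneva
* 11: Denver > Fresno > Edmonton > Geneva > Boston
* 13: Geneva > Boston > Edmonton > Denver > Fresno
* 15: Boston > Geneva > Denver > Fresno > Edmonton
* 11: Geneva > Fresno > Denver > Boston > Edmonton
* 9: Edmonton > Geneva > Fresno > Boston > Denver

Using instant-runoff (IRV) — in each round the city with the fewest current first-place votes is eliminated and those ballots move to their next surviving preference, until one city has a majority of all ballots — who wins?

Geneva

Round 1: Geneva 24, Fresno 14, Edmonton 35, Denver 11, Boston 15. Denver eliminated.
Round 2: Geneva 24, Fresno 25, Edmonton 35, Boston 15. Boston eliminated.
Round 3: Geneva 39, Fresno 25, Edmonton 35. Fresno eliminated.
Round 4: Geneva 53, Edmonton 46. Geneva has a majority (≥50).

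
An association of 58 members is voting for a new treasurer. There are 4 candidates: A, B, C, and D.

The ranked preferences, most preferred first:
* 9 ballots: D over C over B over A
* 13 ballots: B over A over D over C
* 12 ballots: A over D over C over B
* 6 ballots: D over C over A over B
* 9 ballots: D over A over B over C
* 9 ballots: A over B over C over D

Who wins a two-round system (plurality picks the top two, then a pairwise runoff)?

A

Round 1 first-place votes: A 21, B 13, C 0, D 24. D and A advance.
Runoff: D is ranked above A on 24 ballots, A above D on 34.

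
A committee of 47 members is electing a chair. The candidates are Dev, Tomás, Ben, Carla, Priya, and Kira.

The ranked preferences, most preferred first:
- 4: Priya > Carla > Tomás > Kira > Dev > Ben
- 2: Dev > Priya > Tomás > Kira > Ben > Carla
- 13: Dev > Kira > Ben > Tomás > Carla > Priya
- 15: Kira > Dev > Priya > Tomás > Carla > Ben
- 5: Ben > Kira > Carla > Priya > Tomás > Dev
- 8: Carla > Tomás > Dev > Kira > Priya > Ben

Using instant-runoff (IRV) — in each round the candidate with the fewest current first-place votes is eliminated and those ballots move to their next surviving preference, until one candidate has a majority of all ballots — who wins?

Kira

Round 1: Dev 15, Tomás 0, Ben 5, Carla 8, Priya 4, Kira 15. Tomás eliminated.
Round 2: Dev 15, Ben 5, Carla 8, Priya 4, Kira 15. Priya eliminated.
Round 3: Dev 15, Ben 5, Carla 12, Kira 15. Ben eliminated.
Round 4: Dev 15, Carla 12, Kira 20. Carla eliminated.
Round 5: Dev 23, Kira 24. Kira has a majority (≥24).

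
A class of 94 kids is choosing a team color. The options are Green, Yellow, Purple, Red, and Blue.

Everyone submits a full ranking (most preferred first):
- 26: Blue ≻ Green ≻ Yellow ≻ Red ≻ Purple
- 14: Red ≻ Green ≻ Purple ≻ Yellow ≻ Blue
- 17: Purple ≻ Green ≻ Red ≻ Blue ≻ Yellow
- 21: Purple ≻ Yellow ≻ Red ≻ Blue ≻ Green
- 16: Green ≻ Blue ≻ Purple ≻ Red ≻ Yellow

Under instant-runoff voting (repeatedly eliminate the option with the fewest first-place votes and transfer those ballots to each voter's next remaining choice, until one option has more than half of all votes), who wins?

Round 1: Green 16, Yellow 0, Purple 38, Red 14, Blue 26. Yellow eliminated.
Round 2: Green 16, Purple 38, Red 14, Blue 26. Red eliminated.
Round 3: Green 30, Purple 38, Blue 26. Blue eliminated.
Round 4: Green 56, Purple 38. Green has a majority (≥48).

Green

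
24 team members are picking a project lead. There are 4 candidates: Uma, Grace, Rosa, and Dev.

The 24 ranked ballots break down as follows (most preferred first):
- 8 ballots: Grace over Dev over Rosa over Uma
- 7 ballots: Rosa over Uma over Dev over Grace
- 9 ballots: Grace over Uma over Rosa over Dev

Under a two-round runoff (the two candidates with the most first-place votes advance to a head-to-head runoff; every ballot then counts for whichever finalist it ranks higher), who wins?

Grace

Round 1 first-place votes: Uma 0, Grace 17, Rosa 7, Dev 0. Grace and Rosa advance.
Runoff: Grace is ranked above Rosa on 17 ballots, Rosa above Grace on 7.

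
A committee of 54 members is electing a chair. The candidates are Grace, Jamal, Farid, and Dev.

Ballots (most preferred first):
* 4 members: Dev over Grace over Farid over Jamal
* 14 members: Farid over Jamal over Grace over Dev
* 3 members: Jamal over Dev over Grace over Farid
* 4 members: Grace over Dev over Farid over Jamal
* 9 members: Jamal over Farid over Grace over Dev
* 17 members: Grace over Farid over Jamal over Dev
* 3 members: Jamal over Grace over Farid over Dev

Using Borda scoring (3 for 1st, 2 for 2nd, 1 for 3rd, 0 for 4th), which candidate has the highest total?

Grace: 4×2 + 14×1 + 3×1 + 4×3 + 9×1 + 17×3 + 3×2 = 103
Jamal: 4×0 + 14×2 + 3×3 + 4×0 + 9×3 + 17×1 + 3×3 = 90
Farid: 4×1 + 14×3 + 3×0 + 4×1 + 9×2 + 17×2 + 3×1 = 105
Dev: 4×3 + 14×0 + 3×2 + 4×2 + 9×0 + 17×0 + 3×0 = 26

Farid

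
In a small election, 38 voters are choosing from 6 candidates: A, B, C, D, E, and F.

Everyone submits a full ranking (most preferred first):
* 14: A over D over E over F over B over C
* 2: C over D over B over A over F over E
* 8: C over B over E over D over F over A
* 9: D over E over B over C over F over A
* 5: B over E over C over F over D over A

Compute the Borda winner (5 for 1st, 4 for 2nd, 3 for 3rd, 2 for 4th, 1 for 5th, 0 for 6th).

D

A: 14×5 + 2×2 + 8×0 + 9×0 + 5×0 = 74
B: 14×1 + 2×3 + 8×4 + 9×3 + 5×5 = 104
C: 14×0 + 2×5 + 8×5 + 9×2 + 5×3 = 83
D: 14×4 + 2×4 + 8×2 + 9×5 + 5×1 = 130
E: 14×3 + 2×0 + 8×3 + 9×4 + 5×4 = 122
F: 14×2 + 2×1 + 8×1 + 9×1 + 5×2 = 57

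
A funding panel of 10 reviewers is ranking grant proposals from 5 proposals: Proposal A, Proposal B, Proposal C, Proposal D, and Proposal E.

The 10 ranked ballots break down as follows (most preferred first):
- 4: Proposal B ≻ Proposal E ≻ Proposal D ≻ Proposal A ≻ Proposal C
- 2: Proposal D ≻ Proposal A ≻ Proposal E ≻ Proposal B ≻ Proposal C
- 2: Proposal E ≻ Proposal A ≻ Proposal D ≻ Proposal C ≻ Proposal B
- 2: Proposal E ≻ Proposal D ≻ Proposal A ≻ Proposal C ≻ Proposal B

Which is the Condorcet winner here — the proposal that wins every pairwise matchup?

Proposal E

Proposal E vs Proposal A: 8–2
Proposal E vs Proposal B: 6–4
Proposal E vs Proposal C: 10–0
Proposal E vs Proposal D: 8–2
Proposal E beats every other proposal.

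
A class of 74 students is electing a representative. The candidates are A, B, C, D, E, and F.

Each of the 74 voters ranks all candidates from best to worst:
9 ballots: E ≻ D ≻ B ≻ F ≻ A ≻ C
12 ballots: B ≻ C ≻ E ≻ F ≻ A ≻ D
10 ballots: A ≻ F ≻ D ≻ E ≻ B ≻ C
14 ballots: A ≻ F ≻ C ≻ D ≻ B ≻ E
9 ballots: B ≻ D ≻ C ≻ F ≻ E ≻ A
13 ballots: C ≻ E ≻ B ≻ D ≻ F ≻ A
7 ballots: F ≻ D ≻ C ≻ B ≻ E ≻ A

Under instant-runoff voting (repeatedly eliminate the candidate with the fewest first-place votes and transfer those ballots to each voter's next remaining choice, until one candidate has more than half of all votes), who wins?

B

Round 1: A 24, B 21, C 13, D 0, E 9, F 7. D eliminated.
Round 2: A 24, B 21, C 13, E 9, F 7. F eliminated.
Round 3: A 24, B 21, C 20, E 9. E eliminated.
Round 4: A 24, B 30, C 20. C eliminated.
Round 5: A 24, B 50. B has a majority (≥38).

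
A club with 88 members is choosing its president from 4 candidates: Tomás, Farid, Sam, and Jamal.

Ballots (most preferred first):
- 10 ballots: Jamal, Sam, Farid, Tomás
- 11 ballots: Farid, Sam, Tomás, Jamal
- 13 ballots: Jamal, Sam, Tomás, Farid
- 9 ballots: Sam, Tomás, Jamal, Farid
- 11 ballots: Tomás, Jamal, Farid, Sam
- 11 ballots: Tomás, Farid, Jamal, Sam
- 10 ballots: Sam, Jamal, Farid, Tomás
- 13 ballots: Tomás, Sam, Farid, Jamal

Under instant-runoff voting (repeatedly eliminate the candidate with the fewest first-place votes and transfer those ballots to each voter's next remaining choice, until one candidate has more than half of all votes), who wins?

Sam

Round 1: Tomás 35, Farid 11, Sam 19, Jamal 23. Farid eliminated.
Round 2: Tomás 35, Sam 30, Jamal 23. Jamal eliminated.
Round 3: Tomás 35, Sam 53. Sam has a majority (≥45).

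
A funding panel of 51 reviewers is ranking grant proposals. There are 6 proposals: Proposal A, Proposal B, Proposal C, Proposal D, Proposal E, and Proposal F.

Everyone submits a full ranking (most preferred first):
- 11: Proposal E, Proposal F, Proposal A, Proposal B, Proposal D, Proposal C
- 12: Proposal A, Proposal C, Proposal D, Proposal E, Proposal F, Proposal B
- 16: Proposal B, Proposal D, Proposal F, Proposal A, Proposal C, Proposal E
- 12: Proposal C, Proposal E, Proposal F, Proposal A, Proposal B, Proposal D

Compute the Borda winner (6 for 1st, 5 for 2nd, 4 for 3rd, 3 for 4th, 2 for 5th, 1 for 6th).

Proposal A

Proposal A: 11×4 + 12×6 + 16×3 + 12×3 = 200
Proposal B: 11×3 + 12×1 + 16×6 + 12×2 = 165
Proposal C: 11×1 + 12×5 + 16×2 + 12×6 = 175
Proposal D: 11×2 + 12×4 + 16×5 + 12×1 = 162
Proposal E: 11×6 + 12×3 + 16×1 + 12×5 = 178
Proposal F: 11×5 + 12×2 + 16×4 + 12×4 = 191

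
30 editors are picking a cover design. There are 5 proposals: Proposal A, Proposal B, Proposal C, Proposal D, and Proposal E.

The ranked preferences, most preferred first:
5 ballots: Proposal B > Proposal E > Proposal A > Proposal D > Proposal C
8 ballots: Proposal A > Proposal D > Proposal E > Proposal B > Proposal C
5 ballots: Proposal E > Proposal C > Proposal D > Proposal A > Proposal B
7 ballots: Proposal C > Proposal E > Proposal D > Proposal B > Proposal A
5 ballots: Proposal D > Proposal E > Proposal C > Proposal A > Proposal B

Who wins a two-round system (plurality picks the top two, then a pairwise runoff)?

Proposal C

Round 1 first-place votes: Proposal A 8, Proposal B 5, Proposal C 7, Proposal D 5, Proposal E 5. Proposal A and Proposal C advance.
Runoff: Proposal A is ranked above Proposal C on 13 ballots, Proposal C above Proposal A on 17.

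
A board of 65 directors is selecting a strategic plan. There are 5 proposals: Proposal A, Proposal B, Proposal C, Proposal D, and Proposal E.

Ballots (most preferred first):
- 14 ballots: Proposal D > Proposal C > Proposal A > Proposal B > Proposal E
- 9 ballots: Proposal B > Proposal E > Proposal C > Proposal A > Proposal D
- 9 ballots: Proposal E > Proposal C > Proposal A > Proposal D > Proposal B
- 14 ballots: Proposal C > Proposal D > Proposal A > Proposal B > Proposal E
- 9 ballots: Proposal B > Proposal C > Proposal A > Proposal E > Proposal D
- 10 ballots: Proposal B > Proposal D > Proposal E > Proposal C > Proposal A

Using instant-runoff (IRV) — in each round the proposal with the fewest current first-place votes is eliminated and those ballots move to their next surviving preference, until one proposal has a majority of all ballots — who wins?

Proposal C

Round 1: Proposal A 0, Proposal B 28, Proposal C 14, Proposal D 14, Proposal E 9. Proposal A eliminated.
Round 2: Proposal B 28, Proposal C 14, Proposal D 14, Proposal E 9. Proposal E eliminated.
Round 3: Proposal B 28, Proposal C 23, Proposal D 14. Proposal D eliminated.
Round 4: Proposal B 28, Proposal C 37. Proposal C has a majority (≥33).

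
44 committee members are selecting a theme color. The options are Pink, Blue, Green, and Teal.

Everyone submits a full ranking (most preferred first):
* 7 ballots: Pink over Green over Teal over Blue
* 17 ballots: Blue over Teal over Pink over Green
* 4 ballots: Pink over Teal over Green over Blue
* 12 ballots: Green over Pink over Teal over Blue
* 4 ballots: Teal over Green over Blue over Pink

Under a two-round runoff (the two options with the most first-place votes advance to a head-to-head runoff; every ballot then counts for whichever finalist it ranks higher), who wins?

Green

Round 1 first-place votes: Pink 11, Blue 17, Green 12, Teal 4. Blue and Green advance.
Runoff: Blue is ranked above Green on 17 ballots, Green above Blue on 27.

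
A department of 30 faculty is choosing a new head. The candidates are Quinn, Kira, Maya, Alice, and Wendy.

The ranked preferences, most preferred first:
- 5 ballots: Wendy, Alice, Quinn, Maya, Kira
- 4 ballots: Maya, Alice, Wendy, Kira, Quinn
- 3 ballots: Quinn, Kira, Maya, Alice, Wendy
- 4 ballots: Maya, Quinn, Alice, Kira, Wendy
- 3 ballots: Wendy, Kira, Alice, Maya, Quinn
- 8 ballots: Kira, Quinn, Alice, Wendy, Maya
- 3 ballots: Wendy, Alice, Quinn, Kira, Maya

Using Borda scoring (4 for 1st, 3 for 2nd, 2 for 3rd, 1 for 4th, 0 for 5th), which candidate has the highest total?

Alice

Quinn: 5×2 + 4×0 + 3×4 + 4×3 + 3×0 + 8×3 + 3×2 = 64
Kira: 5×0 + 4×1 + 3×3 + 4×1 + 3×3 + 8×4 + 3×1 = 61
Maya: 5×1 + 4×4 + 3×2 + 4×4 + 3×1 + 8×0 + 3×0 = 46
Alice: 5×3 + 4×3 + 3×1 + 4×2 + 3×2 + 8×2 + 3×3 = 69
Wendy: 5×4 + 4×2 + 3×0 + 4×0 + 3×4 + 8×1 + 3×4 = 60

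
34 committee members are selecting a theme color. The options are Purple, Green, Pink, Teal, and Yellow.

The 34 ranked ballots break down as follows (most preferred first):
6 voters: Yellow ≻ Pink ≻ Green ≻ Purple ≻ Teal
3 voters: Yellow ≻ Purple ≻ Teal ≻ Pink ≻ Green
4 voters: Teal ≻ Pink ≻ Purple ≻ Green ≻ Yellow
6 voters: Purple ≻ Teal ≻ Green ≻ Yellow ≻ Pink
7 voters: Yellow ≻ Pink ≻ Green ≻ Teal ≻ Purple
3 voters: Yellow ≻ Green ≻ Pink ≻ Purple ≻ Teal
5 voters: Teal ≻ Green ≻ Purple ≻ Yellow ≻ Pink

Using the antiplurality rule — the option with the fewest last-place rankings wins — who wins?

Last-place votes: Purple 7, Green 3, Pink 11, Teal 9, Yellow 4.

Green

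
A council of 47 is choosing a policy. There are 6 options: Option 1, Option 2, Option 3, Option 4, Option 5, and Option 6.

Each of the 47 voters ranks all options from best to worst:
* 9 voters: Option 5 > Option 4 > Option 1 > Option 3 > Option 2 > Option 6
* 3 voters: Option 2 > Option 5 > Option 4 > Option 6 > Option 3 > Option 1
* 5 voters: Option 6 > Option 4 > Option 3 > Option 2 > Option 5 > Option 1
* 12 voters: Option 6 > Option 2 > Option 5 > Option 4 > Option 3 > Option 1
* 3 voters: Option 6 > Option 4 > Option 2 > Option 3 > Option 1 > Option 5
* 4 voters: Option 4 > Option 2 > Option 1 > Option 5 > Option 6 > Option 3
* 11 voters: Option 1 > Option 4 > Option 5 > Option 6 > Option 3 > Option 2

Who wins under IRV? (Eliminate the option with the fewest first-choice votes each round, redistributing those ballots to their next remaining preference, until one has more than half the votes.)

Round 1: Option 1 11, Option 2 3, Option 3 0, Option 4 4, Option 5 9, Option 6 20. Option 3 eliminated.
Round 2: Option 1 11, Option 2 3, Option 4 4, Option 5 9, Option 6 20. Option 2 eliminated.
Round 3: Option 1 11, Option 4 4, Option 5 12, Option 6 20. Option 4 eliminated.
Round 4: Option 1 15, Option 5 12, Option 6 20. Option 5 eliminated.
Round 5: Option 1 24, Option 6 23. Option 1 has a majority (≥24).

Option 1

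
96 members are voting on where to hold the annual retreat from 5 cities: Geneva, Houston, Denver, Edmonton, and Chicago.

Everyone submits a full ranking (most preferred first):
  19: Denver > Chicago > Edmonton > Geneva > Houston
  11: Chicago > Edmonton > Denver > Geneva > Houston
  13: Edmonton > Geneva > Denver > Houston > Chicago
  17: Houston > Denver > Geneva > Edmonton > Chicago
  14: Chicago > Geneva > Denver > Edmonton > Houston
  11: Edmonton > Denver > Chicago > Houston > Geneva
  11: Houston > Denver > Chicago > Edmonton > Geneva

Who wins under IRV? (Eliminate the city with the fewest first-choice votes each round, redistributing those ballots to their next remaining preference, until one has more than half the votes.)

Chicago

Round 1: Geneva 0, Houston 28, Denver 19, Edmonton 24, Chicago 25. Geneva eliminated.
Round 2: Houston 28, Denver 19, Edmonton 24, Chicago 25. Denver eliminated.
Round 3: Houston 28, Edmonton 24, Chicago 44. Edmonton eliminated.
Round 4: Houston 41, Chicago 55. Chicago has a majority (≥49).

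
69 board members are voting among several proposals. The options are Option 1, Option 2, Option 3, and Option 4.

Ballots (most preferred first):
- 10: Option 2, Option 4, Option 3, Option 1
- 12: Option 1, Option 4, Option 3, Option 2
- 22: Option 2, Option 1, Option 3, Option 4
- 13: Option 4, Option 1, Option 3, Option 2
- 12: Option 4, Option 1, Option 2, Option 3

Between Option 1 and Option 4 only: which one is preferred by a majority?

Option 4

Option 1 is ranked above Option 4 on 34 ballots; Option 4 above Option 1 on 35.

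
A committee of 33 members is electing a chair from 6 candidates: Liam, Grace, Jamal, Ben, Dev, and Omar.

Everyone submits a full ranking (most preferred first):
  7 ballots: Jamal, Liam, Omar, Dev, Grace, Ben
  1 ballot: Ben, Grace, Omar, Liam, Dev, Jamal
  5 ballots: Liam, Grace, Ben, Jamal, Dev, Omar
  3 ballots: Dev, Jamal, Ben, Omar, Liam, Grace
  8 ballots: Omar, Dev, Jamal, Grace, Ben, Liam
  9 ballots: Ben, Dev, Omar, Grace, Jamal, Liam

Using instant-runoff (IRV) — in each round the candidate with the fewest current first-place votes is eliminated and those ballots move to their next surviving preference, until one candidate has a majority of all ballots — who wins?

Round 1: Liam 5, Grace 0, Jamal 7, Ben 10, Dev 3, Omar 8. Grace eliminated.
Round 2: Liam 5, Jamal 7, Ben 10, Dev 3, Omar 8. Dev eliminated.
Round 3: Liam 5, Jamal 10, Ben 10, Omar 8. Liam eliminated.
Round 4: Jamal 10, Ben 15, Omar 8. Omar eliminated.
Round 5: Jamal 18, Ben 15. Jamal has a majority (≥17).

Jamal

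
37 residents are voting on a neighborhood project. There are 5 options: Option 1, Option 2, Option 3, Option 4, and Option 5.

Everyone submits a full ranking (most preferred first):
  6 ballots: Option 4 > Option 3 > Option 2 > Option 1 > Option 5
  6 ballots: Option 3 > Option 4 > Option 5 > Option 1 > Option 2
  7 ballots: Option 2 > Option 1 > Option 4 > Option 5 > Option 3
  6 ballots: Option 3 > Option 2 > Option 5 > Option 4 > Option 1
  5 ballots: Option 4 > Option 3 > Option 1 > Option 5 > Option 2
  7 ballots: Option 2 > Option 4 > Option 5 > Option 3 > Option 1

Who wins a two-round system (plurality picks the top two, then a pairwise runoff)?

Option 3

Round 1 first-place votes: Option 1 0, Option 2 14, Option 3 12, Option 4 11, Option 5 0. Option 2 and Option 3 advance.
Runoff: Option 2 is ranked above Option 3 on 14 ballots, Option 3 above Option 2 on 23.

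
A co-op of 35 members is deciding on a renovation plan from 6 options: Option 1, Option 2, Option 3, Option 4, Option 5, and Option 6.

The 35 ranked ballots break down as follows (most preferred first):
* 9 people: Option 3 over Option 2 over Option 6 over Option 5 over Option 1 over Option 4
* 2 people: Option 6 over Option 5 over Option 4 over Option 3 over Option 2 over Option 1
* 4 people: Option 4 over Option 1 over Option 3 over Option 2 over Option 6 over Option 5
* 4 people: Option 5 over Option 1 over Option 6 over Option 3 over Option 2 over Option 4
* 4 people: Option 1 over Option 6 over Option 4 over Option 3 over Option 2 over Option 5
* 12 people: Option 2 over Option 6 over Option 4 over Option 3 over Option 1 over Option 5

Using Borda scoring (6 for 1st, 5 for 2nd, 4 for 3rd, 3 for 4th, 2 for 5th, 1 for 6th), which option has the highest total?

Option 1: 9×2 + 2×1 + 4×5 + 4×5 + 4×6 + 12×2 = 108
Option 2: 9×5 + 2×2 + 4×3 + 4×2 + 4×2 + 12×6 = 149
Option 3: 9×6 + 2×3 + 4×4 + 4×3 + 4×3 + 12×3 = 136
Option 4: 9×1 + 2×4 + 4×6 + 4×1 + 4×4 + 12×4 = 109
Option 5: 9×3 + 2×5 + 4×1 + 4×6 + 4×1 + 12×1 = 81
Option 6: 9×4 + 2×6 + 4×2 + 4×4 + 4×5 + 12×5 = 152

Option 6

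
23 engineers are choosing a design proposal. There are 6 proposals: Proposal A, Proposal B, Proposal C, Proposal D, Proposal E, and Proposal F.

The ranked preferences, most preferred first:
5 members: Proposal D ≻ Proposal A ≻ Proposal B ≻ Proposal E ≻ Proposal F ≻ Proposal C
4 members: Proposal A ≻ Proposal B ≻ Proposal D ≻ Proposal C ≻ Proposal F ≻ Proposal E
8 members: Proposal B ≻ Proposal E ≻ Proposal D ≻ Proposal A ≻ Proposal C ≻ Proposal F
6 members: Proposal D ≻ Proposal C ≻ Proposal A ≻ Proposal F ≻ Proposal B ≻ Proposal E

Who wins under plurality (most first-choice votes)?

Proposal D

First-place votes: Proposal A 4, Proposal B 8, Proposal C 0, Proposal D 11, Proposal E 0, Proposal F 0.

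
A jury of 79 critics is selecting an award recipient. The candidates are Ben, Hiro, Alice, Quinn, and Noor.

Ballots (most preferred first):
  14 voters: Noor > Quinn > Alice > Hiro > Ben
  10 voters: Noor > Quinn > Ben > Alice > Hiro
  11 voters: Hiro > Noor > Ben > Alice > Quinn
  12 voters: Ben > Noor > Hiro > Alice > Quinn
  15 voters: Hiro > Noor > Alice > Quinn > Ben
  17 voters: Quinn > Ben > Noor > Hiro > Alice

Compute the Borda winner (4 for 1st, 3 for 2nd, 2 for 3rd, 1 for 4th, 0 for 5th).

Noor

Ben: 14×0 + 10×2 + 11×2 + 12×4 + 15×0 + 17×3 = 141
Hiro: 14×1 + 10×0 + 11×4 + 12×2 + 15×4 + 17×1 = 159
Alice: 14×2 + 10×1 + 11×1 + 12×1 + 15×2 + 17×0 = 91
Quinn: 14×3 + 10×3 + 11×0 + 12×0 + 15×1 + 17×4 = 155
Noor: 14×4 + 10×4 + 11×3 + 12×3 + 15×3 + 17×2 = 244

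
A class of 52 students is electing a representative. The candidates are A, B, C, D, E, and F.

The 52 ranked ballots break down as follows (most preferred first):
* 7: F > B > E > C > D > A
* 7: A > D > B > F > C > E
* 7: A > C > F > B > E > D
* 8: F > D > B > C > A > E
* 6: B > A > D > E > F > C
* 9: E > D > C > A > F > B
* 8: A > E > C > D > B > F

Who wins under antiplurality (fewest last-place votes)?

Last-place votes: A 7, B 9, C 6, D 7, E 15, F 8.

C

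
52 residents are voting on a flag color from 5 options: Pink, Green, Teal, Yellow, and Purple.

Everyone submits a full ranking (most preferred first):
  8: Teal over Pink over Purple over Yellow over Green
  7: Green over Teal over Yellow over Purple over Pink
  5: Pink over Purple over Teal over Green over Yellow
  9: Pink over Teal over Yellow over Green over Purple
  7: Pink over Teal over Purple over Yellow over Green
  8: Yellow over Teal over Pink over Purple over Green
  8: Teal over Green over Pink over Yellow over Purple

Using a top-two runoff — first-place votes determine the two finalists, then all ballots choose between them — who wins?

Round 1 first-place votes: Pink 21, Green 7, Teal 16, Yellow 8, Purple 0. Pink and Teal advance.
Runoff: Pink is ranked above Teal on 21 ballots, Teal above Pink on 31.

Teal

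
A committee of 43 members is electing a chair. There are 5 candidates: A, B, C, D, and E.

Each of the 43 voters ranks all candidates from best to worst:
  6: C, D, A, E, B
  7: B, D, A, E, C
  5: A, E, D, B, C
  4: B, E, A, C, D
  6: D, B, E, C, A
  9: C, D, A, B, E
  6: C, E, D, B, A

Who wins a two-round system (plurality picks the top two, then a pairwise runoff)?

Round 1 first-place votes: A 5, B 11, C 21, D 6, E 0. C and B advance.
Runoff: C is ranked above B on 21 ballots, B above C on 22.

B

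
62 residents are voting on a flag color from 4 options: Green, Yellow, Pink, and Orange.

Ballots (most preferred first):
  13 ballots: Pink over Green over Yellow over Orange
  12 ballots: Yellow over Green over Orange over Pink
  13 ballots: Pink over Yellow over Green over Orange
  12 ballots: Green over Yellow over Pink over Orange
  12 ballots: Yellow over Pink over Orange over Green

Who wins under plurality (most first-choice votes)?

Pink

First-place votes: Green 12, Yellow 24, Pink 26, Orange 0.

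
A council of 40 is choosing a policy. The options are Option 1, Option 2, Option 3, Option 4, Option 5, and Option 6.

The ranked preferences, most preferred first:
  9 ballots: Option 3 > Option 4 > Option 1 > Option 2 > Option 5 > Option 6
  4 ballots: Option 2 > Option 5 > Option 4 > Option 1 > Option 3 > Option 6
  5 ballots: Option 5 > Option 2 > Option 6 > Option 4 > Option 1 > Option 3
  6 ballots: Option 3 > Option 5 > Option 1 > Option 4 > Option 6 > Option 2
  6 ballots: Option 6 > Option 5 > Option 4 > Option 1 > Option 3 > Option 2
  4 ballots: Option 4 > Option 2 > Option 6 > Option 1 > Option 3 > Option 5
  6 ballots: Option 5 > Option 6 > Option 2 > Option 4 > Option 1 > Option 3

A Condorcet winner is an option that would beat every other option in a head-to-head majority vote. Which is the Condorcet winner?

Option 5 vs Option 1: 27–13
Option 5 vs Option 2: 23–17
Option 5 vs Option 3: 21–19
Option 5 vs Option 4: 27–13
Option 5 vs Option 6: 30–10
Option 5 beats every other option.

Option 5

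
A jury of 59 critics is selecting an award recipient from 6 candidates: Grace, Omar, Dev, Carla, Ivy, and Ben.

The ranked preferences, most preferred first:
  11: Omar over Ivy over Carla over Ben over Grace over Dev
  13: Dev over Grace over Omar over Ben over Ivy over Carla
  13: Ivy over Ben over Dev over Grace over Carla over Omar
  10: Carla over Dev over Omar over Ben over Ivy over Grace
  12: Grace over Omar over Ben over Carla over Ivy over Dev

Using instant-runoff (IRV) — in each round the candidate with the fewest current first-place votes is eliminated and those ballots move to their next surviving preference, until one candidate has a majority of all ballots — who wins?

Round 1: Grace 12, Omar 11, Dev 13, Carla 10, Ivy 13, Ben 0. Ben eliminated.
Round 2: Grace 12, Omar 11, Dev 13, Carla 10, Ivy 13. Carla eliminated.
Round 3: Grace 12, Omar 11, Dev 23, Ivy 13. Omar eliminated.
Round 4: Grace 12, Dev 23, Ivy 24. Grace eliminated.
Round 5: Dev 23, Ivy 36. Ivy has a majority (≥30).

Ivy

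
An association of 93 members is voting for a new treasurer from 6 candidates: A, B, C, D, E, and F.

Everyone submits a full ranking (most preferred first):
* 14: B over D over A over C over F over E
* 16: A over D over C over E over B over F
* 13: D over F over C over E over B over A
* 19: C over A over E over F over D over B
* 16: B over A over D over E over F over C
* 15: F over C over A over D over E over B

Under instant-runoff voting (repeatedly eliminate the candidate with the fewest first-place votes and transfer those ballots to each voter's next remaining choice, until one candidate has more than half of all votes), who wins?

Round 1: A 16, B 30, C 19, D 13, E 0, F 15. E eliminated.
Round 2: A 16, B 30, C 19, D 13, F 15. D eliminated.
Round 3: A 16, B 30, C 19, F 28. A eliminated.
Round 4: B 30, C 35, F 28. F eliminated.
Round 5: B 30, C 63. C has a majority (≥47).

C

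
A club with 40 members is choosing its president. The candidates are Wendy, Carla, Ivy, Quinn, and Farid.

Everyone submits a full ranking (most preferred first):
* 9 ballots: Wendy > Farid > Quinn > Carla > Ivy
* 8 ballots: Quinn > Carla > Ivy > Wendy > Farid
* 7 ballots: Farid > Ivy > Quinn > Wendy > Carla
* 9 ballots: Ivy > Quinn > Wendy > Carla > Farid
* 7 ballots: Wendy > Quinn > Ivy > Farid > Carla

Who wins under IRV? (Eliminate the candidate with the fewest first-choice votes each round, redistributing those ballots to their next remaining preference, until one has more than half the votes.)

Ivy

Round 1: Wendy 16, Carla 0, Ivy 9, Quinn 8, Farid 7. Carla eliminated.
Round 2: Wendy 16, Ivy 9, Quinn 8, Farid 7. Farid eliminated.
Round 3: Wendy 16, Ivy 16, Quinn 8. Quinn eliminated.
Round 4: Wendy 16, Ivy 24. Ivy has a majority (≥21).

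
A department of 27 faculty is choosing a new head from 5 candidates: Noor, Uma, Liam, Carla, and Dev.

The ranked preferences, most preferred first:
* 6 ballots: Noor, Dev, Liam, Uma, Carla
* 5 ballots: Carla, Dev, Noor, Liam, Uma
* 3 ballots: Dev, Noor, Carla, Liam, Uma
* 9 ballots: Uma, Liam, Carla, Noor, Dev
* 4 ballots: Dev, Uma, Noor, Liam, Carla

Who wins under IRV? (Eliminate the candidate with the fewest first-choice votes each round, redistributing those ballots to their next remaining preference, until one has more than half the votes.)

Round 1: Noor 6, Uma 9, Liam 0, Carla 5, Dev 7. Liam eliminated.
Round 2: Noor 6, Uma 9, Carla 5, Dev 7. Carla eliminated.
Round 3: Noor 6, Uma 9, Dev 12. Noor eliminated.
Round 4: Uma 9, Dev 18. Dev has a majority (≥14).

Dev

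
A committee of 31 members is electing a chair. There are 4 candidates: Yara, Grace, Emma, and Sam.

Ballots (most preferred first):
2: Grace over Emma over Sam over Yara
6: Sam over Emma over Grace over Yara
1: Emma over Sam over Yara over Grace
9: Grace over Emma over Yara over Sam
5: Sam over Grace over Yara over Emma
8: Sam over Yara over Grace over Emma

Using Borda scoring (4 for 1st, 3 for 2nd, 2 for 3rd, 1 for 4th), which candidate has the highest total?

Sam

Yara: 2×1 + 6×1 + 1×2 + 9×2 + 5×2 + 8×3 = 62
Grace: 2×4 + 6×2 + 1×1 + 9×4 + 5×3 + 8×2 = 88
Emma: 2×3 + 6×3 + 1×4 + 9×3 + 5×1 + 8×1 = 68
Sam: 2×2 + 6×4 + 1×3 + 9×1 + 5×4 + 8×4 = 92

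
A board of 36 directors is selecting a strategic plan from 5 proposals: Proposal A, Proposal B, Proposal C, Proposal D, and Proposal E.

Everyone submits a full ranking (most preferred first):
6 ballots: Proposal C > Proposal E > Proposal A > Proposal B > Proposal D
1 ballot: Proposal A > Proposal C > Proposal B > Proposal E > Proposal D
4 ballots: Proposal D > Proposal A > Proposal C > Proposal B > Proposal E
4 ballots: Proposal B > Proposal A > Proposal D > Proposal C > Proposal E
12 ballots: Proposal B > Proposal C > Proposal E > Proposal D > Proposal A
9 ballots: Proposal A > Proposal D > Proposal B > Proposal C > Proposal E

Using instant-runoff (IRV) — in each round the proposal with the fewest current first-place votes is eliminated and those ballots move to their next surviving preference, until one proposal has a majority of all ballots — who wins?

Proposal A

Round 1: Proposal A 10, Proposal B 16, Proposal C 6, Proposal D 4, Proposal E 0. Proposal E eliminated.
Round 2: Proposal A 10, Proposal B 16, Proposal C 6, Proposal D 4. Proposal D eliminated.
Round 3: Proposal A 14, Proposal B 16, Proposal C 6. Proposal C eliminated.
Round 4: Proposal A 20, Proposal B 16. Proposal A has a majority (≥19).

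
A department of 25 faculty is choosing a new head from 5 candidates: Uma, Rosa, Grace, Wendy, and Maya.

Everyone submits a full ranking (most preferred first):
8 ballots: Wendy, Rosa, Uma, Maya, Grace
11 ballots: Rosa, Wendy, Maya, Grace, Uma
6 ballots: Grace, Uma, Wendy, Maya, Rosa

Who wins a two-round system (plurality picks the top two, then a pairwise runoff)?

Round 1 first-place votes: Uma 0, Rosa 11, Grace 6, Wendy 8, Maya 0. Rosa and Wendy advance.
Runoff: Rosa is ranked above Wendy on 11 ballots, Wendy above Rosa on 14.

Wendy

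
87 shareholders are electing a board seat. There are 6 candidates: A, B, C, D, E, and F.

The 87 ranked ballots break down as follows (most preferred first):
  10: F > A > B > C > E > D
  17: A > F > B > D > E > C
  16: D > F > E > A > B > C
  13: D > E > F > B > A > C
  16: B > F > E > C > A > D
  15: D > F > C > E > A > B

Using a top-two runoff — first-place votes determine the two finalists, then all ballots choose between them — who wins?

D

Round 1 first-place votes: A 17, B 16, C 0, D 44, E 0, F 10. D and A advance.
Runoff: D is ranked above A on 44 ballots, A above D on 43.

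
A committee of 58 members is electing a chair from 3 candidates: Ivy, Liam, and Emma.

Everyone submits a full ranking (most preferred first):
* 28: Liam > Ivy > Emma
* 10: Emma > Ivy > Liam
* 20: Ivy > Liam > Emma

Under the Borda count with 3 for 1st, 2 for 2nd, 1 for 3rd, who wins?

Ivy: 28×2 + 10×2 + 20×3 = 136
Liam: 28×3 + 10×1 + 20×2 = 134
Emma: 28×1 + 10×3 + 20×1 = 78

Ivy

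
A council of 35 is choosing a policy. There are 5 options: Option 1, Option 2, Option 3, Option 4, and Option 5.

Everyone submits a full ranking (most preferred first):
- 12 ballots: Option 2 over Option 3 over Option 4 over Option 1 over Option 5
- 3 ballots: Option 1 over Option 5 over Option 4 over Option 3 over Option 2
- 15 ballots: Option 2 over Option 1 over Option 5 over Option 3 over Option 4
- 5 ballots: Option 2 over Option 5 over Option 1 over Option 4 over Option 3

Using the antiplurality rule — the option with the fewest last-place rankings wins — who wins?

Option 1

Last-place votes: Option 1 0, Option 2 3, Option 3 5, Option 4 15, Option 5 12.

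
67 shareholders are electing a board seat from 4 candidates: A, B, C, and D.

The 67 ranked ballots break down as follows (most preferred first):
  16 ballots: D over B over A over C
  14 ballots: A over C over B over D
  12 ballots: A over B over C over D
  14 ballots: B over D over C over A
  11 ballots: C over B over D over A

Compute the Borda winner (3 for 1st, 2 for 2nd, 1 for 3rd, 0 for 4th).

A: 16×1 + 14×3 + 12×3 + 14×0 + 11×0 = 94
B: 16×2 + 14×1 + 12×2 + 14×3 + 11×2 = 134
C: 16×0 + 14×2 + 12×1 + 14×1 + 11×3 = 87
D: 16×3 + 14×0 + 12×0 + 14×2 + 11×1 = 87

B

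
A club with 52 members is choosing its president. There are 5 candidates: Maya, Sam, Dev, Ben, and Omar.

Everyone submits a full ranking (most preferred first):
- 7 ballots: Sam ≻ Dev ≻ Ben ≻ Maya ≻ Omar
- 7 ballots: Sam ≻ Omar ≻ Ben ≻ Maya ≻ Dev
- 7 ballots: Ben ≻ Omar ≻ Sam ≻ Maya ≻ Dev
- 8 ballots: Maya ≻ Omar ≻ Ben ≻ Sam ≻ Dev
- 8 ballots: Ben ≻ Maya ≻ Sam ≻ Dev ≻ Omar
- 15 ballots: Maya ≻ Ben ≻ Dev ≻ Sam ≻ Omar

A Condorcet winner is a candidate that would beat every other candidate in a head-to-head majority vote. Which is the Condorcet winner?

Ben vs Maya: 29–23
Ben vs Sam: 38–14
Ben vs Dev: 45–7
Ben vs Omar: 37–15
Ben beats every other candidate.

Ben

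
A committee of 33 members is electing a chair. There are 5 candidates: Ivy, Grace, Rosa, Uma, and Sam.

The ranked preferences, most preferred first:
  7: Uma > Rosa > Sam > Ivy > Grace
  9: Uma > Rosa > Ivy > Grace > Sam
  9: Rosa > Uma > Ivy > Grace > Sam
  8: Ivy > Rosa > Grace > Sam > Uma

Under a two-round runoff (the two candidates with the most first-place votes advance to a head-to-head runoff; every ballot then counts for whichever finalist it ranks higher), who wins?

Rosa

Round 1 first-place votes: Ivy 8, Grace 0, Rosa 9, Uma 16, Sam 0. Uma and Rosa advance.
Runoff: Uma is ranked above Rosa on 16 ballots, Rosa above Uma on 17.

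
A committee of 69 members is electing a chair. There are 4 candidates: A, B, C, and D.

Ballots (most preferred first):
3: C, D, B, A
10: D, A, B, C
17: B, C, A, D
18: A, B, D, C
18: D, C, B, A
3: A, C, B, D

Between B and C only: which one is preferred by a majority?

B

B is ranked above C on 45 ballots; C above B on 24.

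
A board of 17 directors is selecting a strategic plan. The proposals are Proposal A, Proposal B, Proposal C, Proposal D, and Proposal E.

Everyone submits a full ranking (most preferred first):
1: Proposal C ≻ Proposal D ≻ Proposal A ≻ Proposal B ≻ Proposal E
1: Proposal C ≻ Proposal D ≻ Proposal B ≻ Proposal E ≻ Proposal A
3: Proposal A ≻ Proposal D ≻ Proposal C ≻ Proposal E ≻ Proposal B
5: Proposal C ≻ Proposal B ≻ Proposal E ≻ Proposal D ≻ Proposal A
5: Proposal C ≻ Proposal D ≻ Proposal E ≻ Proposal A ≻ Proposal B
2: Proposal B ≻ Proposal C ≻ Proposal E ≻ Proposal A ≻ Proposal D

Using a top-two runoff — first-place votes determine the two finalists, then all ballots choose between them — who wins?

Round 1 first-place votes: Proposal A 3, Proposal B 2, Proposal C 12, Proposal D 0, Proposal E 0. Proposal C and Proposal A advance.
Runoff: Proposal C is ranked above Proposal A on 14 ballots, Proposal A above Proposal C on 3.

Proposal C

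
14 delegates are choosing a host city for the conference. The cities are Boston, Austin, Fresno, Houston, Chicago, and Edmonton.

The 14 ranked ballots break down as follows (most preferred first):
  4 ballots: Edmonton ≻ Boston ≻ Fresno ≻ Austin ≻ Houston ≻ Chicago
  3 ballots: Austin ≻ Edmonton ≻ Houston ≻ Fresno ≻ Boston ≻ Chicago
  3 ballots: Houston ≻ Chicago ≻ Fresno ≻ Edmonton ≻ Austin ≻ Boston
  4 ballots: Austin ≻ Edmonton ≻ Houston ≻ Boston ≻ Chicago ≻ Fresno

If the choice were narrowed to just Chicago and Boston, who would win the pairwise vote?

Boston

Chicago is ranked above Boston on 3 ballots; Boston above Chicago on 11.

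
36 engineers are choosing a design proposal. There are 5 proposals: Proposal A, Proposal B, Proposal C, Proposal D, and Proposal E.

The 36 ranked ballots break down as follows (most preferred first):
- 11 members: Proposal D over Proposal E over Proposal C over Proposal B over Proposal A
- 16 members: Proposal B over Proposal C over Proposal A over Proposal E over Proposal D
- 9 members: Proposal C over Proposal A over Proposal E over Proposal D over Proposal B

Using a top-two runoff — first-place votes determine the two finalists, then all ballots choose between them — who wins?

Proposal D

Round 1 first-place votes: Proposal A 0, Proposal B 16, Proposal C 9, Proposal D 11, Proposal E 0. Proposal B and Proposal D advance.
Runoff: Proposal B is ranked above Proposal D on 16 ballots, Proposal D above Proposal B on 20.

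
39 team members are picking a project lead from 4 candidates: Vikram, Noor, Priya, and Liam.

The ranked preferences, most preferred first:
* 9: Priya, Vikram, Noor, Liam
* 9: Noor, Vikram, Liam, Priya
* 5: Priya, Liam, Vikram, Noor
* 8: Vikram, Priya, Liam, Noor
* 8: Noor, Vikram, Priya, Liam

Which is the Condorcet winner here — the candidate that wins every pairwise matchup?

Vikram vs Noor: 22–17
Vikram vs Priya: 25–14
Vikram vs Liam: 34–5
Vikram beats every other candidate.

Vikram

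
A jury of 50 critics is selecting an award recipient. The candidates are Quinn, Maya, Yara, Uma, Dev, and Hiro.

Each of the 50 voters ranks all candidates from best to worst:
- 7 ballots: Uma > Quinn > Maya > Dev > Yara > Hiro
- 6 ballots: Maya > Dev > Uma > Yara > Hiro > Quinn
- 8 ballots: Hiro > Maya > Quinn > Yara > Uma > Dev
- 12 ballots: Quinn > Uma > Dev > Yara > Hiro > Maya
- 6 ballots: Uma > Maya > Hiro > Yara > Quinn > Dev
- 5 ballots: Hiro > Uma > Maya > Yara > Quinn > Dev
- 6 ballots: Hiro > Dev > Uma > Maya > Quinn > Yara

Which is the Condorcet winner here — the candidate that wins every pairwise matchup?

Uma

Uma vs Quinn: 30–20
Uma vs Maya: 36–14
Uma vs Yara: 42–8
Uma vs Dev: 38–12
Uma vs Hiro: 31–19
Uma beats every other candidate.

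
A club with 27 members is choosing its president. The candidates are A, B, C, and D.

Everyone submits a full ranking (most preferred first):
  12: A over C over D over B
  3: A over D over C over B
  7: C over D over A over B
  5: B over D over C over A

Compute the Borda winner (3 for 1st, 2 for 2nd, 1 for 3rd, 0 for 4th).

C

A: 12×3 + 3×3 + 7×1 + 5×0 = 52
B: 12×0 + 3×0 + 7×0 + 5×3 = 15
C: 12×2 + 3×1 + 7×3 + 5×1 = 53
D: 12×1 + 3×2 + 7×2 + 5×2 = 42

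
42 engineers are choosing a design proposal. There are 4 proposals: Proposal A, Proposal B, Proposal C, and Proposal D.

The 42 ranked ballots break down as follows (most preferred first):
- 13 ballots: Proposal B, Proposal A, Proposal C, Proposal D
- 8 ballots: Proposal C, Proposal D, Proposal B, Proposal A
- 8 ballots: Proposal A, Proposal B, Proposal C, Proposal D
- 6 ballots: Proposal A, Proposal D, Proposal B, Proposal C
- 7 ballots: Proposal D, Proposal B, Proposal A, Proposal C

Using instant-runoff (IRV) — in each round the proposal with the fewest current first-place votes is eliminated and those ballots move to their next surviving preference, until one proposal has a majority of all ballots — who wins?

Round 1: Proposal A 14, Proposal B 13, Proposal C 8, Proposal D 7. Proposal D eliminated.
Round 2: Proposal A 14, Proposal B 20, Proposal C 8. Proposal C eliminated.
Round 3: Proposal A 14, Proposal B 28. Proposal B has a majority (≥22).

Proposal B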